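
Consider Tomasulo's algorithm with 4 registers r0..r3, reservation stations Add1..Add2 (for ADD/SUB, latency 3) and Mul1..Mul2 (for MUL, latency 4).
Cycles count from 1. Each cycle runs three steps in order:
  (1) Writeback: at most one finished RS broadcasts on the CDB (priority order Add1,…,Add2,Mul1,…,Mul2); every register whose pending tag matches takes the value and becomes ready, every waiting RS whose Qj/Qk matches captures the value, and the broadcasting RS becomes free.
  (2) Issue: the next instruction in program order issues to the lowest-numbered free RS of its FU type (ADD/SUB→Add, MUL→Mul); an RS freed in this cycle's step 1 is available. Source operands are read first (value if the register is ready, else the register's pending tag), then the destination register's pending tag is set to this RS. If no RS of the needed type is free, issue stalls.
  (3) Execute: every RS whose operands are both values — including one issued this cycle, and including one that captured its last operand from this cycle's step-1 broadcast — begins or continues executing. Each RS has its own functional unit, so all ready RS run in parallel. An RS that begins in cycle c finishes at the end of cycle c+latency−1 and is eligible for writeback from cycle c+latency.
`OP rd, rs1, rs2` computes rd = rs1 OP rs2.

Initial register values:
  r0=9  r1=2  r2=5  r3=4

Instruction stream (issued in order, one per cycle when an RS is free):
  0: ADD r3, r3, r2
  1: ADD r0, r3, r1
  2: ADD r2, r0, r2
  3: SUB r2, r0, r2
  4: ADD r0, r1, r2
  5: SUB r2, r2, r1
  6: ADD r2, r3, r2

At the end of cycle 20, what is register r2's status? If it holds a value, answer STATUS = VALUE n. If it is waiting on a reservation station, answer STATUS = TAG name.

STATUS = VALUE 2

cycle 1: issue ADD r3<-Add1 // r0:9,r1:2,r2:5,r3:Add1
cycle 2: issue ADD r0<-Add2 // r0:Add2,r1:2,r2:5,r3:Add1
cycle 3: stall // r0:Add2,r1:2,r2:5,r3:Add1
cycle 4: CDB Add1=9; issue ADD r2<-Add1 // r0:Add2,r1:2,r2:Add1,r3:9
cycle 5: stall // r0:Add2,r1:2,r2:Add1,r3:9
cycle 6: stall // r0:Add2,r1:2,r2:Add1,r3:9
cycle 7: CDB Add2=11; issue SUB r2<-Add2 // r0:11,r1:2,r2:Add2,r3:9
cycle 8: stall // r0:11,r1:2,r2:Add2,r3:9
cycle 9: stall // r0:11,r1:2,r2:Add2,r3:9
cycle 10: CDB Add1=16; issue ADD r0<-Add1 // r0:Add1,r1:2,r2:Add2,r3:9
cycle 11: stall // r0:Add1,r1:2,r2:Add2,r3:9
cycle 12: stall // r0:Add1,r1:2,r2:Add2,r3:9
cycle 13: CDB Add2=-5; issue SUB r2<-Add2 // r0:Add1,r1:2,r2:Add2,r3:9
cycle 14: stall // r0:Add1,r1:2,r2:Add2,r3:9
cycle 15: stall // r0:Add1,r1:2,r2:Add2,r3:9
cycle 16: CDB Add1=-3; issue ADD r2<-Add1 // r0:-3,r1:2,r2:Add1,r3:9
cycle 17: CDB Add2=-7 // r0:-3,r1:2,r2:Add1,r3:9
cycle 18: - // r0:-3,r1:2,r2:Add1,r3:9
cycle 19: - // r0:-3,r1:2,r2:Add1,r3:9
cycle 20: CDB Add1=2 // r0:-3,r1:2,r2:2,r3:9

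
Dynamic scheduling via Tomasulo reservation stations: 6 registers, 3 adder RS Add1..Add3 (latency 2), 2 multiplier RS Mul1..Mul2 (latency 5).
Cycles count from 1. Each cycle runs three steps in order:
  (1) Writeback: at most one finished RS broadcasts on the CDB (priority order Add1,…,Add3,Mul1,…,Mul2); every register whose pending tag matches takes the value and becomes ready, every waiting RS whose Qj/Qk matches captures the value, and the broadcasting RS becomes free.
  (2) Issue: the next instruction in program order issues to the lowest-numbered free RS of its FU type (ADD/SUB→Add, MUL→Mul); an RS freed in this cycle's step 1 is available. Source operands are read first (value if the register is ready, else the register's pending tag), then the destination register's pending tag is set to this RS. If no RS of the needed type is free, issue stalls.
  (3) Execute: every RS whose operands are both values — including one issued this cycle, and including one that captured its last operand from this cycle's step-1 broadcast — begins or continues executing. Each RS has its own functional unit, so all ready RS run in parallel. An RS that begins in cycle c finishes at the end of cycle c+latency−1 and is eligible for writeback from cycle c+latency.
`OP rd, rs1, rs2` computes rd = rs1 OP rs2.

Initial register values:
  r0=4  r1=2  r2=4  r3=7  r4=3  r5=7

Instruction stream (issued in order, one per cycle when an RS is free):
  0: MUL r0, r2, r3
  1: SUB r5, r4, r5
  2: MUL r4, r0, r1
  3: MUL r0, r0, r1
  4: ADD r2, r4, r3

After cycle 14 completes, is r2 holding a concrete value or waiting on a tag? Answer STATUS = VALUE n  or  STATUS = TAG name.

  c1: issue MUL r0<-Mul1  regs: r0:Mul1,r1:2,r2:4,r3:7,r4:3,r5:7
  c2: issue SUB r5<-Add1  regs: r0:Mul1,r1:2,r2:4,r3:7,r4:3,r5:Add1
  c3: issue MUL r4<-Mul2  regs: r0:Mul1,r1:2,r2:4,r3:7,r4:Mul2,r5:Add1
  c4: CDB Add1=-4; stall  regs: r0:Mul1,r1:2,r2:4,r3:7,r4:Mul2,r5:-4
  c5: stall  regs: r0:Mul1,r1:2,r2:4,r3:7,r4:Mul2,r5:-4
  c6: CDB Mul1=28; issue MUL r0<-Mul1  regs: r0:Mul1,r1:2,r2:4,r3:7,r4:Mul2,r5:-4
  c7: issue ADD r2<-Add1  regs: r0:Mul1,r1:2,r2:Add1,r3:7,r4:Mul2,r5:-4
  c8: -  regs: r0:Mul1,r1:2,r2:Add1,r3:7,r4:Mul2,r5:-4
  c9: -  regs: r0:Mul1,r1:2,r2:Add1,r3:7,r4:Mul2,r5:-4
  c10: -  regs: r0:Mul1,r1:2,r2:Add1,r3:7,r4:Mul2,r5:-4
  c11: CDB Mul1=56  regs: r0:56,r1:2,r2:Add1,r3:7,r4:Mul2,r5:-4
  c12: CDB Mul2=56  regs: r0:56,r1:2,r2:Add1,r3:7,r4:56,r5:-4
  c13: -  regs: r0:56,r1:2,r2:Add1,r3:7,r4:56,r5:-4
  c14: CDB Add1=63  regs: r0:56,r1:2,r2:63,r3:7,r4:56,r5:-4

STATUS = VALUE 63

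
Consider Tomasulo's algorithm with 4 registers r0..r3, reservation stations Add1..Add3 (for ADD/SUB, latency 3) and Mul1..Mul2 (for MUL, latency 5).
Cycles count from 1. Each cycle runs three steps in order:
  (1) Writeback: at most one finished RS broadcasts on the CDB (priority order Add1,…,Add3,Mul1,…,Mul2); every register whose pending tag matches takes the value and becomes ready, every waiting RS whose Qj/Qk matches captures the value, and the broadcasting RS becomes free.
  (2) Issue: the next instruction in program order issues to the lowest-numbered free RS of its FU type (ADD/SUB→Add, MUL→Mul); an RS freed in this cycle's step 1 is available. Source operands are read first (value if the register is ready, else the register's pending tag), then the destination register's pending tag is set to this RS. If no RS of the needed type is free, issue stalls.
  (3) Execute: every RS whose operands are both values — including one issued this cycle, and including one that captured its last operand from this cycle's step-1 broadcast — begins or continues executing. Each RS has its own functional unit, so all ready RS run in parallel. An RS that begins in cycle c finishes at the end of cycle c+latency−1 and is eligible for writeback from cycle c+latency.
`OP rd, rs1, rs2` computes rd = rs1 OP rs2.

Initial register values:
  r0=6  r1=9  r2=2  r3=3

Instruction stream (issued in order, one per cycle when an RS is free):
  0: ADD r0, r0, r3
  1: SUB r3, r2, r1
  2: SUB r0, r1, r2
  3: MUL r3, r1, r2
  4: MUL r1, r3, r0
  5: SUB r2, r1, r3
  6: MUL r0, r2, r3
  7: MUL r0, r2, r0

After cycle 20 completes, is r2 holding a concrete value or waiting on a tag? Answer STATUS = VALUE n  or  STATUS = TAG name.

  c1: issue ADD r0<-Add1  regs: r0:Add1,r1:9,r2:2,r3:3
  c2: issue SUB r3<-Add2  regs: r0:Add1,r1:9,r2:2,r3:Add2
  c3: issue SUB r0<-Add3  regs: r0:Add3,r1:9,r2:2,r3:Add2
  c4: CDB Add1=9; issue MUL r3<-Mul1  regs: r0:Add3,r1:9,r2:2,r3:Mul1
  c5: CDB Add2=-7; issue MUL r1<-Mul2  regs: r0:Add3,r1:Mul2,r2:2,r3:Mul1
  c6: CDB Add3=7; issue SUB r2<-Add1  regs: r0:7,r1:Mul2,r2:Add1,r3:Mul1
  c7: stall  regs: r0:7,r1:Mul2,r2:Add1,r3:Mul1
  c8: stall  regs: r0:7,r1:Mul2,r2:Add1,r3:Mul1
  c9: CDB Mul1=18; issue MUL r0<-Mul1  regs: r0:Mul1,r1:Mul2,r2:Add1,r3:18
  c10: stall  regs: r0:Mul1,r1:Mul2,r2:Add1,r3:18
  c11: stall  regs: r0:Mul1,r1:Mul2,r2:Add1,r3:18
  c12: stall  regs: r0:Mul1,r1:Mul2,r2:Add1,r3:18
  c13: stall  regs: r0:Mul1,r1:Mul2,r2:Add1,r3:18
  c14: CDB Mul2=126; issue MUL r0<-Mul2  regs: r0:Mul2,r1:126,r2:Add1,r3:18
  c15: -  regs: r0:Mul2,r1:126,r2:Add1,r3:18
  c16: -  regs: r0:Mul2,r1:126,r2:Add1,r3:18
  c17: CDB Add1=108  regs: r0:Mul2,r1:126,r2:108,r3:18
  c18: -  regs: r0:Mul2,r1:126,r2:108,r3:18
  c19: -  regs: r0:Mul2,r1:126,r2:108,r3:18
  c20: -  regs: r0:Mul2,r1:126,r2:108,r3:18

STATUS = VALUE 108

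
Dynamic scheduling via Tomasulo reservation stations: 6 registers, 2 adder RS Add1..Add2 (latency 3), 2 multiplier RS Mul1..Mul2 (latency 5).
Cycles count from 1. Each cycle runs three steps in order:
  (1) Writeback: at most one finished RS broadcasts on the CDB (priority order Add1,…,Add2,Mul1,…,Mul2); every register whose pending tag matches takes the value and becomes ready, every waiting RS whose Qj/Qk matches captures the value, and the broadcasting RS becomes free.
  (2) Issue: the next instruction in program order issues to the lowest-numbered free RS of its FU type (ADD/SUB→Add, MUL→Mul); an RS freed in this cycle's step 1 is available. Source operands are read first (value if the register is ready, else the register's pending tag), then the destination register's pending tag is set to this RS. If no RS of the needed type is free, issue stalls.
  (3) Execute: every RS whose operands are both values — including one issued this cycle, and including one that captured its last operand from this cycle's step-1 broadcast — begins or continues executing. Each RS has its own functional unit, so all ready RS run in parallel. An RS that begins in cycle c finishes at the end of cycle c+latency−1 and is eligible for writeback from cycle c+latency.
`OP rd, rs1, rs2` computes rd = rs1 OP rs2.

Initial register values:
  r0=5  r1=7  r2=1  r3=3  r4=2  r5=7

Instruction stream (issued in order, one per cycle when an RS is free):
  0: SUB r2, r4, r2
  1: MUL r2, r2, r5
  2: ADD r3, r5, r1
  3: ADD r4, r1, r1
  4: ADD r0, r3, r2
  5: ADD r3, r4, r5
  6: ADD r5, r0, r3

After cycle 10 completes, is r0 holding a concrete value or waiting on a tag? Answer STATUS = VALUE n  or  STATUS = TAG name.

cycle 1: issue SUB r2<-Add1 // r0:5,r1:7,r2:Add1,r3:3,r4:2,r5:7
cycle 2: issue MUL r2<-Mul1 // r0:5,r1:7,r2:Mul1,r3:3,r4:2,r5:7
cycle 3: issue ADD r3<-Add2 // r0:5,r1:7,r2:Mul1,r3:Add2,r4:2,r5:7
cycle 4: CDB Add1=1; issue ADD r4<-Add1 // r0:5,r1:7,r2:Mul1,r3:Add2,r4:Add1,r5:7
cycle 5: stall // r0:5,r1:7,r2:Mul1,r3:Add2,r4:Add1,r5:7
cycle 6: CDB Add2=14; issue ADD r0<-Add2 // r0:Add2,r1:7,r2:Mul1,r3:14,r4:Add1,r5:7
cycle 7: CDB Add1=14; issue ADD r3<-Add1 // r0:Add2,r1:7,r2:Mul1,r3:Add1,r4:14,r5:7
cycle 8: stall // r0:Add2,r1:7,r2:Mul1,r3:Add1,r4:14,r5:7
cycle 9: CDB Mul1=7; stall // r0:Add2,r1:7,r2:7,r3:Add1,r4:14,r5:7
cycle 10: CDB Add1=21; issue ADD r5<-Add1 // r0:Add2,r1:7,r2:7,r3:21,r4:14,r5:Add1

STATUS = TAG Add2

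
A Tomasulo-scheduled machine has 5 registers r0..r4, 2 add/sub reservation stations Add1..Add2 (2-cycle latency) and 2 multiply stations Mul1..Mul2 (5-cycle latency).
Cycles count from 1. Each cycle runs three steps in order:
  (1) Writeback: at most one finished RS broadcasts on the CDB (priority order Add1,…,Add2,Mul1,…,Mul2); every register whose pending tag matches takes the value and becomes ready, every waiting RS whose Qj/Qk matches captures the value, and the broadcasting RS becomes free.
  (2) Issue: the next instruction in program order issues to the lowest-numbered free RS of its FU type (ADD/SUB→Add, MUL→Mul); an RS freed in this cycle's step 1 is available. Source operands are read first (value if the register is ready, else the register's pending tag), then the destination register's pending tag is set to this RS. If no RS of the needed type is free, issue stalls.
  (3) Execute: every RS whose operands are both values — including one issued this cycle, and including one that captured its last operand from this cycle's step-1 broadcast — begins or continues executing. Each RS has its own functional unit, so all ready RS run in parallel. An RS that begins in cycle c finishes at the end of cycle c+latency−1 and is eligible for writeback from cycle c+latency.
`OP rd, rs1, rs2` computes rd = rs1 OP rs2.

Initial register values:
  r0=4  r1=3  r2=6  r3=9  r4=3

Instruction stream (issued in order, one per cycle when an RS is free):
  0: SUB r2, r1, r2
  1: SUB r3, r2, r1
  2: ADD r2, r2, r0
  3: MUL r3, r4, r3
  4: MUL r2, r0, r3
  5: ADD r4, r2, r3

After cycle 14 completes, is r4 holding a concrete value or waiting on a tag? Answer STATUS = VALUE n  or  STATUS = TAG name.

c1: issue SUB r2<-Add1 | r0:4,r1:3,r2:Add1,r3:9,r4:3
c2: issue SUB r3<-Add2 | r0:4,r1:3,r2:Add1,r3:Add2,r4:3
c3: CDB Add1=-3; issue ADD r2<-Add1 | r0:4,r1:3,r2:Add1,r3:Add2,r4:3
c4: issue MUL r3<-Mul1 | r0:4,r1:3,r2:Add1,r3:Mul1,r4:3
c5: CDB Add1=1; issue MUL r2<-Mul2 | r0:4,r1:3,r2:Mul2,r3:Mul1,r4:3
c6: CDB Add2=-6; issue ADD r4<-Add1 | r0:4,r1:3,r2:Mul2,r3:Mul1,r4:Add1
c7: - | r0:4,r1:3,r2:Mul2,r3:Mul1,r4:Add1
c8: - | r0:4,r1:3,r2:Mul2,r3:Mul1,r4:Add1
c9: - | r0:4,r1:3,r2:Mul2,r3:Mul1,r4:Add1
c10: - | r0:4,r1:3,r2:Mul2,r3:Mul1,r4:Add1
c11: CDB Mul1=-18 | r0:4,r1:3,r2:Mul2,r3:-18,r4:Add1
c12: - | r0:4,r1:3,r2:Mul2,r3:-18,r4:Add1
c13: - | r0:4,r1:3,r2:Mul2,r3:-18,r4:Add1
c14: - | r0:4,r1:3,r2:Mul2,r3:-18,r4:Add1

STATUS = TAG Add1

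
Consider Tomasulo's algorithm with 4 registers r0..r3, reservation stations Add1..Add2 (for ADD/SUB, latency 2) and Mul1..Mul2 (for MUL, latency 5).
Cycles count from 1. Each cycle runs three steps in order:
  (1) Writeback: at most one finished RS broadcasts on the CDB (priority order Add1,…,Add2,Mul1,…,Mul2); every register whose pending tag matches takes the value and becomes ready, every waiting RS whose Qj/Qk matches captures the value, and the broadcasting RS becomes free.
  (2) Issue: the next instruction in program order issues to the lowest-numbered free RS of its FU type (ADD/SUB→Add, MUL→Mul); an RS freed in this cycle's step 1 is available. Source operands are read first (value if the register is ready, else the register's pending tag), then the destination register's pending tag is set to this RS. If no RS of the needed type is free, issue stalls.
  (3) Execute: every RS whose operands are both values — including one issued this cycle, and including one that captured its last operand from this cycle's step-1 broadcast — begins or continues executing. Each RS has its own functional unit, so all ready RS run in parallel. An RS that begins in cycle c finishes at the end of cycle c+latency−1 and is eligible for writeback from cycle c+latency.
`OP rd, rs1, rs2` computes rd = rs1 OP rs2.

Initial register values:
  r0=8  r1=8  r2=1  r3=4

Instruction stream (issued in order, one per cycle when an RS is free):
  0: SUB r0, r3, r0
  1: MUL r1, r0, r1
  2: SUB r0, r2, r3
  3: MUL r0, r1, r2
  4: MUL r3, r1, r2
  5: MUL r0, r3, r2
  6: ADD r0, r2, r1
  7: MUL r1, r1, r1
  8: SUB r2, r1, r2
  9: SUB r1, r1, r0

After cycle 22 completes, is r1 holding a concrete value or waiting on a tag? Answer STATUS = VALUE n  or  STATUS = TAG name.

STATUS = TAG Add2

cycle 1: issue SUB r0<-Add1 // r0:Add1,r1:8,r2:1,r3:4
cycle 2: issue MUL r1<-Mul1 // r0:Add1,r1:Mul1,r2:1,r3:4
cycle 3: CDB Add1=-4; issue SUB r0<-Add1 // r0:Add1,r1:Mul1,r2:1,r3:4
cycle 4: issue MUL r0<-Mul2 // r0:Mul2,r1:Mul1,r2:1,r3:4
cycle 5: CDB Add1=-3; stall // r0:Mul2,r1:Mul1,r2:1,r3:4
cycle 6: stall // r0:Mul2,r1:Mul1,r2:1,r3:4
cycle 7: stall // r0:Mul2,r1:Mul1,r2:1,r3:4
cycle 8: CDB Mul1=-32; issue MUL r3<-Mul1 // r0:Mul2,r1:-32,r2:1,r3:Mul1
cycle 9: stall // r0:Mul2,r1:-32,r2:1,r3:Mul1
cycle 10: stall // r0:Mul2,r1:-32,r2:1,r3:Mul1
cycle 11: stall // r0:Mul2,r1:-32,r2:1,r3:Mul1
cycle 12: stall // r0:Mul2,r1:-32,r2:1,r3:Mul1
cycle 13: CDB Mul1=-32; issue MUL r0<-Mul1 // r0:Mul1,r1:-32,r2:1,r3:-32
cycle 14: CDB Mul2=-32; issue ADD r0<-Add1 // r0:Add1,r1:-32,r2:1,r3:-32
cycle 15: issue MUL r1<-Mul2 // r0:Add1,r1:Mul2,r2:1,r3:-32
cycle 16: CDB Add1=-31; issue SUB r2<-Add1 // r0:-31,r1:Mul2,r2:Add1,r3:-32
cycle 17: issue SUB r1<-Add2 // r0:-31,r1:Add2,r2:Add1,r3:-32
cycle 18: CDB Mul1=-32 // r0:-31,r1:Add2,r2:Add1,r3:-32
cycle 19: - // r0:-31,r1:Add2,r2:Add1,r3:-32
cycle 20: CDB Mul2=1024 // r0:-31,r1:Add2,r2:Add1,r3:-32
cycle 21: - // r0:-31,r1:Add2,r2:Add1,r3:-32
cycle 22: CDB Add1=1023 // r0:-31,r1:Add2,r2:1023,r3:-32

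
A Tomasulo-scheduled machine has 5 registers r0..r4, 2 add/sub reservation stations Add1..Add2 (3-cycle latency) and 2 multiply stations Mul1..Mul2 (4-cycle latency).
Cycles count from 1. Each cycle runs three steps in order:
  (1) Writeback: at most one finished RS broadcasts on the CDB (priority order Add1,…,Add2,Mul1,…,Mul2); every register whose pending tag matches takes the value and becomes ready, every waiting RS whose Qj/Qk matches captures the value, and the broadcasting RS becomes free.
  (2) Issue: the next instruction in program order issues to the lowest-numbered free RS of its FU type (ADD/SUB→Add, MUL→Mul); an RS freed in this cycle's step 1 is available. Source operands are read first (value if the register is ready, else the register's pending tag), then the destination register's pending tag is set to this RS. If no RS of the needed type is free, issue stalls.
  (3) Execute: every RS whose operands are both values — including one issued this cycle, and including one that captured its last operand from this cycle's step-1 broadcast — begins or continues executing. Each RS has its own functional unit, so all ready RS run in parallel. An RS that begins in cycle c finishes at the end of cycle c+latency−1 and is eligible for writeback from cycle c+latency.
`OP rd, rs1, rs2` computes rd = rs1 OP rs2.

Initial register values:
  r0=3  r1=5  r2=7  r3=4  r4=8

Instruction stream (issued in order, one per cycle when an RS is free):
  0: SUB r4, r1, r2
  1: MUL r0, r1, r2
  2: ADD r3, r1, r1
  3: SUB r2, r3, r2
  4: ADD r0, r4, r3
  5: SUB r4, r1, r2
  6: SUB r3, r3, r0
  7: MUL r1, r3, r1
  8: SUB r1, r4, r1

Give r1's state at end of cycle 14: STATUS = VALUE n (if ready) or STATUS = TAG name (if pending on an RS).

STATUS = TAG Add1

  c1: issue SUB r4<-Add1  regs: r0:3,r1:5,r2:7,r3:4,r4:Add1
  c2: issue MUL r0<-Mul1  regs: r0:Mul1,r1:5,r2:7,r3:4,r4:Add1
  c3: issue ADD r3<-Add2  regs: r0:Mul1,r1:5,r2:7,r3:Add2,r4:Add1
  c4: CDB Add1=-2; issue SUB r2<-Add1  regs: r0:Mul1,r1:5,r2:Add1,r3:Add2,r4:-2
  c5: stall  regs: r0:Mul1,r1:5,r2:Add1,r3:Add2,r4:-2
  c6: CDB Add2=10; issue ADD r0<-Add2  regs: r0:Add2,r1:5,r2:Add1,r3:10,r4:-2
  c7: CDB Mul1=35; stall  regs: r0:Add2,r1:5,r2:Add1,r3:10,r4:-2
  c8: stall  regs: r0:Add2,r1:5,r2:Add1,r3:10,r4:-2
  c9: CDB Add1=3; issue SUB r4<-Add1  regs: r0:Add2,r1:5,r2:3,r3:10,r4:Add1
  c10: CDB Add2=8; issue SUB r3<-Add2  regs: r0:8,r1:5,r2:3,r3:Add2,r4:Add1
  c11: issue MUL r1<-Mul1  regs: r0:8,r1:Mul1,r2:3,r3:Add2,r4:Add1
  c12: CDB Add1=2; issue SUB r1<-Add1  regs: r0:8,r1:Add1,r2:3,r3:Add2,r4:2
  c13: CDB Add2=2  regs: r0:8,r1:Add1,r2:3,r3:2,r4:2
  c14: -  regs: r0:8,r1:Add1,r2:3,r3:2,r4:2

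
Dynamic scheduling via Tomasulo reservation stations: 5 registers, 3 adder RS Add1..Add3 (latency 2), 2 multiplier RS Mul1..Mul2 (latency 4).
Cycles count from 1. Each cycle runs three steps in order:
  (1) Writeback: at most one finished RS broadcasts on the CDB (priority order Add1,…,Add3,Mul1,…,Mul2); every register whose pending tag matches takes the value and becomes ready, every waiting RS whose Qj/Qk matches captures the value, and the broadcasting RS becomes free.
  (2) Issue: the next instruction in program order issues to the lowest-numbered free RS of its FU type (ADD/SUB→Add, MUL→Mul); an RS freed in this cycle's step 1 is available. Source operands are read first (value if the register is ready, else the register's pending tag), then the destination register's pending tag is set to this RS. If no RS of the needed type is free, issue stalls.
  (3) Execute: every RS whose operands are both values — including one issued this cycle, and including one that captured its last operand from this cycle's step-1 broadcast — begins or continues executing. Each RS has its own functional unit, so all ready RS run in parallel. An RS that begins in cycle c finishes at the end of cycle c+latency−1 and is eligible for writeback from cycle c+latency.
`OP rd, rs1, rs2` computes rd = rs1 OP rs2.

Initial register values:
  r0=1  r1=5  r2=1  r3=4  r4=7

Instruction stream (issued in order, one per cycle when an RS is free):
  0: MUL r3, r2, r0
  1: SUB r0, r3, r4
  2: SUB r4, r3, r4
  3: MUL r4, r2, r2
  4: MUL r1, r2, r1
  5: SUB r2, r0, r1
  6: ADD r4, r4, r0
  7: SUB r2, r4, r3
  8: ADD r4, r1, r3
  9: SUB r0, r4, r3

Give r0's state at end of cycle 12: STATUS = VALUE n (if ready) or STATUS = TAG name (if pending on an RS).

STATUS = TAG Add1

  c1: issue MUL r3<-Mul1  regs: r0:1,r1:5,r2:1,r3:Mul1,r4:7
  c2: issue SUB r0<-Add1  regs: r0:Add1,r1:5,r2:1,r3:Mul1,r4:7
  c3: issue SUB r4<-Add2  regs: r0:Add1,r1:5,r2:1,r3:Mul1,r4:Add2
  c4: issue MUL r4<-Mul2  regs: r0:Add1,r1:5,r2:1,r3:Mul1,r4:Mul2
  c5: CDB Mul1=1; issue MUL r1<-Mul1  regs: r0:Add1,r1:Mul1,r2:1,r3:1,r4:Mul2
  c6: issue SUB r2<-Add3  regs: r0:Add1,r1:Mul1,r2:Add3,r3:1,r4:Mul2
  c7: CDB Add1=-6; issue ADD r4<-Add1  regs: r0:-6,r1:Mul1,r2:Add3,r3:1,r4:Add1
  c8: CDB Add2=-6; issue SUB r2<-Add2  regs: r0:-6,r1:Mul1,r2:Add2,r3:1,r4:Add1
  c9: CDB Mul1=5; stall  regs: r0:-6,r1:5,r2:Add2,r3:1,r4:Add1
  c10: CDB Mul2=1; stall  regs: r0:-6,r1:5,r2:Add2,r3:1,r4:Add1
  c11: CDB Add3=-11; issue ADD r4<-Add3  regs: r0:-6,r1:5,r2:Add2,r3:1,r4:Add3
  c12: CDB Add1=-5; issue SUB r0<-Add1  regs: r0:Add1,r1:5,r2:Add2,r3:1,r4:Add3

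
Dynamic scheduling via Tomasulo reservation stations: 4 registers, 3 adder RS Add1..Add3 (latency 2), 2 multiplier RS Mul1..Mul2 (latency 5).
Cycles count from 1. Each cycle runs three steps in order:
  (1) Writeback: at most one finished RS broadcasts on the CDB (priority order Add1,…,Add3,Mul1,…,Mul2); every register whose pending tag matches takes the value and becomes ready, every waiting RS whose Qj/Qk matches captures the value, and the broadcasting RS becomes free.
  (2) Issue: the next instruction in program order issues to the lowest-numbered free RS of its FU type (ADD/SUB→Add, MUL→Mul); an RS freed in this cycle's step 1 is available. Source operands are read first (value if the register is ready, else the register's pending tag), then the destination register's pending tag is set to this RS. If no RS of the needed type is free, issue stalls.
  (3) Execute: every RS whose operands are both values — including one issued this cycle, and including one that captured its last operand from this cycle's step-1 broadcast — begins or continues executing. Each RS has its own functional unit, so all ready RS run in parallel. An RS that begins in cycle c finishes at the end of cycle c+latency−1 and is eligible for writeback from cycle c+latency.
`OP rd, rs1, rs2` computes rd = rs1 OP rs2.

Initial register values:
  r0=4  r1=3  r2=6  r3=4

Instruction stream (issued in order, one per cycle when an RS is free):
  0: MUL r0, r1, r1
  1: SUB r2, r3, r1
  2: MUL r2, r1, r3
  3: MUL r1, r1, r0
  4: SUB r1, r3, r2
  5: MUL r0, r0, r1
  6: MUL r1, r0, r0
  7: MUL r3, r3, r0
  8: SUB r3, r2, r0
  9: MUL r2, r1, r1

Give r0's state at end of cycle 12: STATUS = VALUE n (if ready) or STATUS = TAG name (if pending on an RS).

STATUS = TAG Mul2

  c1: issue MUL r0<-Mul1  regs: r0:Mul1,r1:3,r2:6,r3:4
  c2: issue SUB r2<-Add1  regs: r0:Mul1,r1:3,r2:Add1,r3:4
  c3: issue MUL r2<-Mul2  regs: r0:Mul1,r1:3,r2:Mul2,r3:4
  c4: CDB Add1=1; stall  regs: r0:Mul1,r1:3,r2:Mul2,r3:4
  c5: stall  regs: r0:Mul1,r1:3,r2:Mul2,r3:4
  c6: CDB Mul1=9; issue MUL r1<-Mul1  regs: r0:9,r1:Mul1,r2:Mul2,r3:4
  c7: issue SUB r1<-Add1  regs: r0:9,r1:Add1,r2:Mul2,r3:4
  c8: CDB Mul2=12; issue MUL r0<-Mul2  regs: r0:Mul2,r1:Add1,r2:12,r3:4
  c9: stall  regs: r0:Mul2,r1:Add1,r2:12,r3:4
  c10: CDB Add1=-8; stall  regs: r0:Mul2,r1:-8,r2:12,r3:4
  c11: CDB Mul1=27; issue MUL r1<-Mul1  regs: r0:Mul2,r1:Mul1,r2:12,r3:4
  c12: stall  regs: r0:Mul2,r1:Mul1,r2:12,r3:4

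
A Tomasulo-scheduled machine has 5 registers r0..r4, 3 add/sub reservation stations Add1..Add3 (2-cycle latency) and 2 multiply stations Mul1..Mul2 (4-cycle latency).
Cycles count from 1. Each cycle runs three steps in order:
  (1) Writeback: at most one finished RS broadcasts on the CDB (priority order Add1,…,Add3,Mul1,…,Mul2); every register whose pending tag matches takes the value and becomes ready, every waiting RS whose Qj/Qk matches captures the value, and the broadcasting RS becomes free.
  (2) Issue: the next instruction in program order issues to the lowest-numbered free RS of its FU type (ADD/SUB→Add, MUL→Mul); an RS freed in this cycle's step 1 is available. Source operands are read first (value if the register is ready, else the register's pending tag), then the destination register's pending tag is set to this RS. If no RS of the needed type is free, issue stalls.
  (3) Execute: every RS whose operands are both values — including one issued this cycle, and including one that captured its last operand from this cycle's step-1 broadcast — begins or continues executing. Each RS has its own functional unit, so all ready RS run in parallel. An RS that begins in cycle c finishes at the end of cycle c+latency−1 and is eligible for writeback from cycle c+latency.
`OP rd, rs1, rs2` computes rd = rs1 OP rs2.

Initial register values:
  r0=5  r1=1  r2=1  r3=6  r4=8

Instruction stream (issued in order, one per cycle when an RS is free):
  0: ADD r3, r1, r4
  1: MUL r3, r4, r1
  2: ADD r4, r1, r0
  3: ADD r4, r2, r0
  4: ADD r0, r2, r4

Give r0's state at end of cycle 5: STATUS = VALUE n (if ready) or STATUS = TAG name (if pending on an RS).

STATUS = TAG Add1

  c1: issue ADD r3<-Add1  regs: r0:5,r1:1,r2:1,r3:Add1,r4:8
  c2: issue MUL r3<-Mul1  regs: r0:5,r1:1,r2:1,r3:Mul1,r4:8
  c3: CDB Add1=9; issue ADD r4<-Add1  regs: r0:5,r1:1,r2:1,r3:Mul1,r4:Add1
  c4: issue ADD r4<-Add2  regs: r0:5,r1:1,r2:1,r3:Mul1,r4:Add2
  c5: CDB Add1=6; issue ADD r0<-Add1  regs: r0:Add1,r1:1,r2:1,r3:Mul1,r4:Add2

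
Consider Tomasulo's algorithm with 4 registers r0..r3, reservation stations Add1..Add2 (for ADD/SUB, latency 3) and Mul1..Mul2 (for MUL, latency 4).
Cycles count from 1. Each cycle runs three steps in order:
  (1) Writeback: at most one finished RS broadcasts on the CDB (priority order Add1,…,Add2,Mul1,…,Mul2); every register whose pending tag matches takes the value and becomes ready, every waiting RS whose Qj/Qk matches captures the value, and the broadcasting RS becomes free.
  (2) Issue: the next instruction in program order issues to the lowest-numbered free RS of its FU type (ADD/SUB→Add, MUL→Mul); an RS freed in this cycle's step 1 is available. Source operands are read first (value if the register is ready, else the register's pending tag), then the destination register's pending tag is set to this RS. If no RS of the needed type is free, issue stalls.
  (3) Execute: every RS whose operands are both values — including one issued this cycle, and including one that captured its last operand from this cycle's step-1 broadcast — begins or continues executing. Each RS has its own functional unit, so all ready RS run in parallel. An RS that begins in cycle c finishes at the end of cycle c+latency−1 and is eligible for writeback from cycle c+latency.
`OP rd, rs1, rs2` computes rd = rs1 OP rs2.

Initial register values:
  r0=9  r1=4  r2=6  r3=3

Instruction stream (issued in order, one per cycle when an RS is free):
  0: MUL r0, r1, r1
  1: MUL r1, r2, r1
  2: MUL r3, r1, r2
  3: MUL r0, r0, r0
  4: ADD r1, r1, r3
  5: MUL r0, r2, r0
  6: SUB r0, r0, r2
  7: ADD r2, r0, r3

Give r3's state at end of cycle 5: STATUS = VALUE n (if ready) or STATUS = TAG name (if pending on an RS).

c1: issue MUL r0<-Mul1 | r0:Mul1,r1:4,r2:6,r3:3
c2: issue MUL r1<-Mul2 | r0:Mul1,r1:Mul2,r2:6,r3:3
c3: stall | r0:Mul1,r1:Mul2,r2:6,r3:3
c4: stall | r0:Mul1,r1:Mul2,r2:6,r3:3
c5: CDB Mul1=16; issue MUL r3<-Mul1 | r0:16,r1:Mul2,r2:6,r3:Mul1

STATUS = TAG Mul1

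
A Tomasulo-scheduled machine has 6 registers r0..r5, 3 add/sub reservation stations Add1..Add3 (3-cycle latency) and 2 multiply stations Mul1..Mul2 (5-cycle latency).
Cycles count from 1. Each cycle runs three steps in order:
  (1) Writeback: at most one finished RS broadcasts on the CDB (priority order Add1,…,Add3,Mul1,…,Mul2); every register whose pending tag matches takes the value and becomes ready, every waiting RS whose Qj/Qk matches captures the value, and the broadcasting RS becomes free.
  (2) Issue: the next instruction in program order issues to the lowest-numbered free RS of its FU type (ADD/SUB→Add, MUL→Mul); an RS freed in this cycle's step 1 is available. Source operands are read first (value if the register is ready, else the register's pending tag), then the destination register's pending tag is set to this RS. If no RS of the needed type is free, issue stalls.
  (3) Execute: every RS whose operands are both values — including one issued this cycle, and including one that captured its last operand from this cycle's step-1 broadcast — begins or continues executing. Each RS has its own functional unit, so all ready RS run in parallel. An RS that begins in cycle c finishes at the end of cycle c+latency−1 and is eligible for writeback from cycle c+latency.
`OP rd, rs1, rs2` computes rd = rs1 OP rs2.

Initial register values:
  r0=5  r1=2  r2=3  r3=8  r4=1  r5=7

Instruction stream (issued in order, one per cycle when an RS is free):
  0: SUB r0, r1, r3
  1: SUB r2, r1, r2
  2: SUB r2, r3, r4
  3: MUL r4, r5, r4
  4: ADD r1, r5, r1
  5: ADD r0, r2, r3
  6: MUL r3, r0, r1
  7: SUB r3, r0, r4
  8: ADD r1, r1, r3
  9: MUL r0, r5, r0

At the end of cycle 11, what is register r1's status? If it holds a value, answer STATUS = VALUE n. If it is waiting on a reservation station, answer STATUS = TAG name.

STATUS = TAG Add2

cycle 1: issue SUB r0<-Add1 // r0:Add1,r1:2,r2:3,r3:8,r4:1,r5:7
cycle 2: issue SUB r2<-Add2 // r0:Add1,r1:2,r2:Add2,r3:8,r4:1,r5:7
cycle 3: issue SUB r2<-Add3 // r0:Add1,r1:2,r2:Add3,r3:8,r4:1,r5:7
cycle 4: CDB Add1=-6; issue MUL r4<-Mul1 // r0:-6,r1:2,r2:Add3,r3:8,r4:Mul1,r5:7
cycle 5: CDB Add2=-1; issue ADD r1<-Add1 // r0:-6,r1:Add1,r2:Add3,r3:8,r4:Mul1,r5:7
cycle 6: CDB Add3=7; issue ADD r0<-Add2 // r0:Add2,r1:Add1,r2:7,r3:8,r4:Mul1,r5:7
cycle 7: issue MUL r3<-Mul2 // r0:Add2,r1:Add1,r2:7,r3:Mul2,r4:Mul1,r5:7
cycle 8: CDB Add1=9; issue SUB r3<-Add1 // r0:Add2,r1:9,r2:7,r3:Add1,r4:Mul1,r5:7
cycle 9: CDB Add2=15; issue ADD r1<-Add2 // r0:15,r1:Add2,r2:7,r3:Add1,r4:Mul1,r5:7
cycle 10: CDB Mul1=7; issue MUL r0<-Mul1 // r0:Mul1,r1:Add2,r2:7,r3:Add1,r4:7,r5:7
cycle 11: - // r0:Mul1,r1:Add2,r2:7,r3:Add1,r4:7,r5:7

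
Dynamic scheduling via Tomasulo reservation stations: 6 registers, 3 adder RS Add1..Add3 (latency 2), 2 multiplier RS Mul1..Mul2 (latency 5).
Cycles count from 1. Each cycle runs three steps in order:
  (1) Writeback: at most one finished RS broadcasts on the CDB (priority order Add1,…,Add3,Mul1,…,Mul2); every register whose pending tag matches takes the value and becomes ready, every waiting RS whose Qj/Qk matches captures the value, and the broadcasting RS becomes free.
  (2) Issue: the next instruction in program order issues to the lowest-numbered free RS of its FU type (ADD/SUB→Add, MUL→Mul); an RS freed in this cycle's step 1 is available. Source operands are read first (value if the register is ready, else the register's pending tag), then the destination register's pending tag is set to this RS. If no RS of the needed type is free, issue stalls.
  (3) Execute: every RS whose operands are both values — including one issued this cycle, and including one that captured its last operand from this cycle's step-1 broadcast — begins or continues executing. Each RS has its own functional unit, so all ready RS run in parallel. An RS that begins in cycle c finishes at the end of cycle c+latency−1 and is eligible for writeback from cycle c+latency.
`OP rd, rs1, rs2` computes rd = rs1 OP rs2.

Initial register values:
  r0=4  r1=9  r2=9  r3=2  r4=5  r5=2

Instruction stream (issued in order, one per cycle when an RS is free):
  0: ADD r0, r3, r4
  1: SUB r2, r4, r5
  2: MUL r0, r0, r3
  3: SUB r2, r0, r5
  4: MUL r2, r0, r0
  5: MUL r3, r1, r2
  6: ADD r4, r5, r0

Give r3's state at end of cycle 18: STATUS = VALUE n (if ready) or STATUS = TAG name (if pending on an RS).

cycle 1: issue ADD r0<-Add1 // r0:Add1,r1:9,r2:9,r3:2,r4:5,r5:2
cycle 2: issue SUB r2<-Add2 // r0:Add1,r1:9,r2:Add2,r3:2,r4:5,r5:2
cycle 3: CDB Add1=7; issue MUL r0<-Mul1 // r0:Mul1,r1:9,r2:Add2,r3:2,r4:5,r5:2
cycle 4: CDB Add2=3; issue SUB r2<-Add1 // r0:Mul1,r1:9,r2:Add1,r3:2,r4:5,r5:2
cycle 5: issue MUL r2<-Mul2 // r0:Mul1,r1:9,r2:Mul2,r3:2,r4:5,r5:2
cycle 6: stall // r0:Mul1,r1:9,r2:Mul2,r3:2,r4:5,r5:2
cycle 7: stall // r0:Mul1,r1:9,r2:Mul2,r3:2,r4:5,r5:2
cycle 8: CDB Mul1=14; issue MUL r3<-Mul1 // r0:14,r1:9,r2:Mul2,r3:Mul1,r4:5,r5:2
cycle 9: issue ADD r4<-Add2 // r0:14,r1:9,r2:Mul2,r3:Mul1,r4:Add2,r5:2
cycle 10: CDB Add1=12 // r0:14,r1:9,r2:Mul2,r3:Mul1,r4:Add2,r5:2
cycle 11: CDB Add2=16 // r0:14,r1:9,r2:Mul2,r3:Mul1,r4:16,r5:2
cycle 12: - // r0:14,r1:9,r2:Mul2,r3:Mul1,r4:16,r5:2
cycle 13: CDB Mul2=196 // r0:14,r1:9,r2:196,r3:Mul1,r4:16,r5:2
cycle 14: - // r0:14,r1:9,r2:196,r3:Mul1,r4:16,r5:2
cycle 15: - // r0:14,r1:9,r2:196,r3:Mul1,r4:16,r5:2
cycle 16: - // r0:14,r1:9,r2:196,r3:Mul1,r4:16,r5:2
cycle 17: - // r0:14,r1:9,r2:196,r3:Mul1,r4:16,r5:2
cycle 18: CDB Mul1=1764 // r0:14,r1:9,r2:196,r3:1764,r4:16,r5:2

STATUS = VALUE 1764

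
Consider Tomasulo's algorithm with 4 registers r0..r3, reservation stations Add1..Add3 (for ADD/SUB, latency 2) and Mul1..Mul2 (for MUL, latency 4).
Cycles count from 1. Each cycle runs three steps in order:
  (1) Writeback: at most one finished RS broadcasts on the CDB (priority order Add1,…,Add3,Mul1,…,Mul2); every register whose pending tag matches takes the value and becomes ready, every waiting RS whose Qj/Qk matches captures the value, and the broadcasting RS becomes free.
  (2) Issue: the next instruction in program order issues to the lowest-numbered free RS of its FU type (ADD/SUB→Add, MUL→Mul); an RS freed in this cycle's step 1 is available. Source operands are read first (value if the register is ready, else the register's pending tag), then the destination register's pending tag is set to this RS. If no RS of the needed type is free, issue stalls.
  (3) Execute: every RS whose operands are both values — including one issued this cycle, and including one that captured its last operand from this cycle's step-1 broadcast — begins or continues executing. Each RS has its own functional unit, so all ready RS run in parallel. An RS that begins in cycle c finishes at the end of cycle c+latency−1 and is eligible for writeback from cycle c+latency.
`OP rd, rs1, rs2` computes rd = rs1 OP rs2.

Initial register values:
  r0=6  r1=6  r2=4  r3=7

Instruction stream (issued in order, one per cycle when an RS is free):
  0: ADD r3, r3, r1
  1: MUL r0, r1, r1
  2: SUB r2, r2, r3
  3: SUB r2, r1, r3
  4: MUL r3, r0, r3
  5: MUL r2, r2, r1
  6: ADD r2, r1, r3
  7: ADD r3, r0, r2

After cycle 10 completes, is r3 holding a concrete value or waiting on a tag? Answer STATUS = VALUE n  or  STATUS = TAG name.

STATUS = TAG Add2

  c1: issue ADD r3<-Add1  regs: r0:6,r1:6,r2:4,r3:Add1
  c2: issue MUL r0<-Mul1  regs: r0:Mul1,r1:6,r2:4,r3:Add1
  c3: CDB Add1=13; issue SUB r2<-Add1  regs: r0:Mul1,r1:6,r2:Add1,r3:13
  c4: issue SUB r2<-Add2  regs: r0:Mul1,r1:6,r2:Add2,r3:13
  c5: CDB Add1=-9; issue MUL r3<-Mul2  regs: r0:Mul1,r1:6,r2:Add2,r3:Mul2
  c6: CDB Add2=-7; stall  regs: r0:Mul1,r1:6,r2:-7,r3:Mul2
  c7: CDB Mul1=36; issue MUL r2<-Mul1  regs: r0:36,r1:6,r2:Mul1,r3:Mul2
  c8: issue ADD r2<-Add1  regs: r0:36,r1:6,r2:Add1,r3:Mul2
  c9: issue ADD r3<-Add2  regs: r0:36,r1:6,r2:Add1,r3:Add2
  c10: -  regs: r0:36,r1:6,r2:Add1,r3:Add2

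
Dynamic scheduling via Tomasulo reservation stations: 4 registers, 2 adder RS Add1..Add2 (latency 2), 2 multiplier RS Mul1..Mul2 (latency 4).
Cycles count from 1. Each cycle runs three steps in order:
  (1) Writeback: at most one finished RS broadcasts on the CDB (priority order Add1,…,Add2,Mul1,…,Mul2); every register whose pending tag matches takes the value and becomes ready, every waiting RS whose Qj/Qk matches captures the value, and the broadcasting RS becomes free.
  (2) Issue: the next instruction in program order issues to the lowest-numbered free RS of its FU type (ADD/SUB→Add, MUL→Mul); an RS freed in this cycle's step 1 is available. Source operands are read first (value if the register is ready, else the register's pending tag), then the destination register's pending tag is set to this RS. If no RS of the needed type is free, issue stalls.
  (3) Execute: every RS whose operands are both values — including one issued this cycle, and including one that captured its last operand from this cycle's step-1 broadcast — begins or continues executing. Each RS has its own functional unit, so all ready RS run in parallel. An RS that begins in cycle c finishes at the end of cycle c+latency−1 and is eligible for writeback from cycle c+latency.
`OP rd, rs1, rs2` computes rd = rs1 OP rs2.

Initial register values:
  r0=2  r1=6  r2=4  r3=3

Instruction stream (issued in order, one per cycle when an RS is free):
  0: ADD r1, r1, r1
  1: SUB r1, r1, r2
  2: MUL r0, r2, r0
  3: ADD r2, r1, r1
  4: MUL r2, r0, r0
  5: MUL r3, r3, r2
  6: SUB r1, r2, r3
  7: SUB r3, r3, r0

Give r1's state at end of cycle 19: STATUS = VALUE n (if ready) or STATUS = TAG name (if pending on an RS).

c1: issue ADD r1<-Add1 | r0:2,r1:Add1,r2:4,r3:3
c2: issue SUB r1<-Add2 | r0:2,r1:Add2,r2:4,r3:3
c3: CDB Add1=12; issue MUL r0<-Mul1 | r0:Mul1,r1:Add2,r2:4,r3:3
c4: issue ADD r2<-Add1 | r0:Mul1,r1:Add2,r2:Add1,r3:3
c5: CDB Add2=8; issue MUL r2<-Mul2 | r0:Mul1,r1:8,r2:Mul2,r3:3
c6: stall | r0:Mul1,r1:8,r2:Mul2,r3:3
c7: CDB Add1=16; stall | r0:Mul1,r1:8,r2:Mul2,r3:3
c8: CDB Mul1=8; issue MUL r3<-Mul1 | r0:8,r1:8,r2:Mul2,r3:Mul1
c9: issue SUB r1<-Add1 | r0:8,r1:Add1,r2:Mul2,r3:Mul1
c10: issue SUB r3<-Add2 | r0:8,r1:Add1,r2:Mul2,r3:Add2
c11: - | r0:8,r1:Add1,r2:Mul2,r3:Add2
c12: CDB Mul2=64 | r0:8,r1:Add1,r2:64,r3:Add2
c13: - | r0:8,r1:Add1,r2:64,r3:Add2
c14: - | r0:8,r1:Add1,r2:64,r3:Add2
c15: - | r0:8,r1:Add1,r2:64,r3:Add2
c16: CDB Mul1=192 | r0:8,r1:Add1,r2:64,r3:Add2
c17: - | r0:8,r1:Add1,r2:64,r3:Add2
c18: CDB Add1=-128 | r0:8,r1:-128,r2:64,r3:Add2
c19: CDB Add2=184 | r0:8,r1:-128,r2:64,r3:184

STATUS = VALUE -128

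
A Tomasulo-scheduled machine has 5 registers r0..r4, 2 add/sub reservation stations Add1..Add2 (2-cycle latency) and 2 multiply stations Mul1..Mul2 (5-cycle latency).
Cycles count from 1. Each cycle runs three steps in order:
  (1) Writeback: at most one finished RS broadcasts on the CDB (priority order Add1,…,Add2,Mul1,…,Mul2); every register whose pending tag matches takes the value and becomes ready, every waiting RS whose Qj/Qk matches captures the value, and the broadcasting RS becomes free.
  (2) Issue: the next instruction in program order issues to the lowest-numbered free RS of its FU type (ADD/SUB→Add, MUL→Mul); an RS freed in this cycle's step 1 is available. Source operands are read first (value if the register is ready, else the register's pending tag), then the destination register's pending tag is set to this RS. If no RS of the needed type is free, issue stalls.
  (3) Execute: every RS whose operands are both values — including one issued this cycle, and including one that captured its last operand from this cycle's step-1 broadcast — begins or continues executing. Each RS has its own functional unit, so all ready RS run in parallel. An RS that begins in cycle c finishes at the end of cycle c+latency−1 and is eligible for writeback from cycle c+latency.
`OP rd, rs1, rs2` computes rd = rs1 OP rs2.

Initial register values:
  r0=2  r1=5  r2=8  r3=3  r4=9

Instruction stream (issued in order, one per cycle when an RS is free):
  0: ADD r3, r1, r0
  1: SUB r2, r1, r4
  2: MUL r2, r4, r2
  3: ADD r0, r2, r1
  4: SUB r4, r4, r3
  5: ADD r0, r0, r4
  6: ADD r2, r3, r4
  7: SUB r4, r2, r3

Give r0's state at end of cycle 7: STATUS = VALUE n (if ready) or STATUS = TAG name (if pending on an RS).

STATUS = TAG Add2

c1: issue ADD r3<-Add1 | r0:2,r1:5,r2:8,r3:Add1,r4:9
c2: issue SUB r2<-Add2 | r0:2,r1:5,r2:Add2,r3:Add1,r4:9
c3: CDB Add1=7; issue MUL r2<-Mul1 | r0:2,r1:5,r2:Mul1,r3:7,r4:9
c4: CDB Add2=-4; issue ADD r0<-Add1 | r0:Add1,r1:5,r2:Mul1,r3:7,r4:9
c5: issue SUB r4<-Add2 | r0:Add1,r1:5,r2:Mul1,r3:7,r4:Add2
c6: stall | r0:Add1,r1:5,r2:Mul1,r3:7,r4:Add2
c7: CDB Add2=2; issue ADD r0<-Add2 | r0:Add2,r1:5,r2:Mul1,r3:7,r4:2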